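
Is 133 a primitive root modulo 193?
133^{64} ≡ 1 mod 193 and 64 < 192, so ord_193(133) = 64 ≠ 192 and 133 is not a primitive root.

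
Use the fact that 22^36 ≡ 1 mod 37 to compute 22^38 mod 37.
By Fermat: 22^{36} ≡ 1 mod 37. So 22^{38} = 22^{36} · 22^{2} ≡ 22^{2} ≡ 3 mod 37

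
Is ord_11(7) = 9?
Powers of 7 mod 11: 7^1≡7, 7^2≡5, 7^3≡2, 7^4≡3, 7^5≡10, 7^6≡4, 7^7≡6, 7^8≡9, 7^9≡8, 7^10≡1. 7^9≡8≢1, so ord ≠ 9. No, the actual order is 10.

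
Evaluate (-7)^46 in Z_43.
Using Fermat: (-7)^{42} ≡ 1 (mod 43). 46 ≡ 4 (mod 42). So (-7)^{46} ≡ (-7)^{4} ≡ 36 (mod 43)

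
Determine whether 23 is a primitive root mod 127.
ord_127(23) divides 126. For each prime q|126: 23^{63}≡126, 23^{42}≡107, 23^{18}≡16, none ≡ 1. So 23 has order 126 and is a primitive root mod 127.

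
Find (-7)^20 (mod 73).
By repeated squaring (mod 73): (-7)^{1}≡66, (-7)^{2}≡49, (-7)^{4}≡65, (-7)^{8}≡64, (-7)^{16}≡8. Then (-7)^{20} = (-7)^{16+4} ≡ 8 × 65 ≡ 9 (mod 73)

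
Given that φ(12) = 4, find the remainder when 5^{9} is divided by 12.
By Euler: 5^{4} ≡ 1 (mod 12) since gcd(5, 12) = 1. 9 = 2×4 + 1. So 5^{9} ≡ 5^{1} ≡ 5 (mod 12)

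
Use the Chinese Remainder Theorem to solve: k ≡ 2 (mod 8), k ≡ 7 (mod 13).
M = 8 × 13 = 104. M₁ = 13, y₁ ≡ 5 (mod 8). M₂ = 8, y₂ ≡ 5 (mod 13). k = 2×13×5 + 7×8×5 ≡ 98 (mod 104)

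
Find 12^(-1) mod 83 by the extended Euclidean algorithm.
Extended GCD: 12(7) + 83(-1) = 1. So 12^(-1) ≡ 7 mod 83. Verify: 12 × 7 = 84 ≡ 1 mod 83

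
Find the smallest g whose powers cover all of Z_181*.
g = 2. For each prime q|180: 2^{90}≡180, 2^{60}≡48, 2^{36}≡59, none ≡ 1, so ord_181(2) = 180 and 2 is a primitive root.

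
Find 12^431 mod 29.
Using Fermat: 12^{28} ≡ 1 mod 29. 431 ≡ 11 mod 28. So 12^{431} ≡ 12^{11} ≡ 17 mod 29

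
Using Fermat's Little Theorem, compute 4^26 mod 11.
By Fermat: 4^{10} ≡ 1 (mod 11). 26 = 2×10 + 6. So 4^{26} ≡ 4^{6} ≡ 4 (mod 11)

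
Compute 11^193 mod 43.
Using Fermat: 11^{42} ≡ 1 (mod 43). 193 ≡ 25 (mod 42). So 11^{193} ≡ 11^{25} ≡ 21 (mod 43)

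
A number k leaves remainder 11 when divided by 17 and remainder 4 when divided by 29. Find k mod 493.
M = 17 × 29 = 493. M₁ = 29, y₁ ≡ 10 mod 17. M₂ = 17, y₂ ≡ 12 mod 29. k = 11×29×10 + 4×17×12 ≡ 62 mod 493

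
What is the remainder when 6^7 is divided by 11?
By repeated squaring (mod 11): 6^{1}≡6, 6^{2}≡3, 6^{4}≡9. Then 6^{7} = 6^{4+2+1} ≡ 9 × 3 × 6 ≡ 8 (mod 11)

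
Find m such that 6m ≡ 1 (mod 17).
Since 17 is prime, by Fermat 6^(-1) ≡ 6^{15} ≡ 3 (mod 17). Verify: 6 × 3 = 18 ≡ 1 (mod 17)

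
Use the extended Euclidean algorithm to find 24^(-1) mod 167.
Extended GCD: 24(7) + 167(-1) = 1. So 24^(-1) ≡ 7 mod 167. Verify: 24 × 7 = 168 ≡ 1 mod 167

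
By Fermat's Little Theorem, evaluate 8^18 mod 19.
By Fermat's Little Theorem, 8^{18} ≡ 1 (mod 19) since 19 is prime and gcd(8, 19) = 1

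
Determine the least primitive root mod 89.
g = 3. For each prime q|88: 3^{44}≡88, 3^{8}≡64, none ≡ 1, so ord_89(3) = 88 and 3 is a primitive root.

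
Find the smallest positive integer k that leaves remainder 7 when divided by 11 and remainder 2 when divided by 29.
M = 11 × 29 = 319. M₁ = 29, y₁ ≡ 8 (mod 11). M₂ = 11, y₂ ≡ 8 (mod 29). k = 7×29×8 + 2×11×8 ≡ 205 (mod 319)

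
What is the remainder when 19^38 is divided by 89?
By repeated squaring mod 89: 19^{1}≡19, 19^{2}≡5, 19^{4}≡25, 19^{8}≡2, 19^{16}≡4, 19^{32}≡16. Then 19^{38} = 19^{32+4+2} ≡ 16 × 25 × 5 ≡ 42 mod 89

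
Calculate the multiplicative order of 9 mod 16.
Powers of 9 mod 16: 9^1≡9, 9^2≡1. ord_16(9) = 2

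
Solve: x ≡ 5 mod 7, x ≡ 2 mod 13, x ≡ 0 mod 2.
M = 7 × 13 × 2 = 182. M₁ = 26, y₁ ≡ 3 mod 7. M₂ = 14, y₂ ≡ 1 mod 13. M₃ = 91, y₃ ≡ 1 mod 2. x = 5×26×3 + 2×14×1 + 0×91×1 ≡ 54 mod 182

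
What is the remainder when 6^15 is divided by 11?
Using Fermat: 6^{10} ≡ 1 mod 11. 15 ≡ 5 mod 10. So 6^{15} ≡ 6^{5} ≡ 10 mod 11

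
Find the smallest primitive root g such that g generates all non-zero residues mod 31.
g = 3. For each prime q|30: 3^{15}≡30, 3^{10}≡25, 3^{6}≡16, none ≡ 1, so ord_31(3) = 30 and 3 is a primitive root.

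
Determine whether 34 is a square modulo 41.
By Euler's criterion: 34^{20} ≡ 40 mod 41. Since this equals -1 (≡ 40), 34 is not a QR.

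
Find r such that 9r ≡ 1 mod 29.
Since 29 is prime, by Fermat 9^(-1) ≡ 9^{27} ≡ 13 mod 29. Verify: 9 × 13 = 117 ≡ 1 mod 29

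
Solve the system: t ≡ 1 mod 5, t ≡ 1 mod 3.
M = 5 × 3 = 15. M₁ = 3, y₁ ≡ 2 mod 5. M₂ = 5, y₂ ≡ 2 mod 3. t = 1×3×2 + 1×5×2 ≡ 1 mod 15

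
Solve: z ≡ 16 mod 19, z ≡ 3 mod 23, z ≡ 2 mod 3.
M = 19 × 23 × 3 = 1311. M₁ = 69, y₁ ≡ 8 mod 19. M₂ = 57, y₂ ≡ 21 mod 23. M₃ = 437, y₃ ≡ 2 mod 3. z = 16×69×8 + 3×57×21 + 2×437×2 ≡ 1061 mod 1311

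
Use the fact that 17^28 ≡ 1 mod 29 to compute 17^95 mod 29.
By Fermat: 17^{28} ≡ 1 mod 29. 95 = 3×28 + 11. So 17^{95} ≡ 17^{11} ≡ 12 mod 29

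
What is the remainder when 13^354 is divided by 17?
Using Fermat: 13^{16} ≡ 1 (mod 17). 354 ≡ 2 (mod 16). So 13^{354} ≡ 13^{2} ≡ 16 (mod 17)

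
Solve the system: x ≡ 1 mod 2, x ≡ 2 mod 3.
M = 2 × 3 = 6. M₁ = 3, y₁ ≡ 1 mod 2. M₂ = 2, y₂ ≡ 2 mod 3. x = 1×3×1 + 2×2×2 ≡ 5 mod 6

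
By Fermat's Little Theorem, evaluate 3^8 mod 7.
By Fermat: 3^{6} ≡ 1 mod 7. So 3^{8} = 3^{6} · 3^{2} ≡ 3^{2} ≡ 2 mod 7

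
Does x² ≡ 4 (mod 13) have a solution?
By Euler's criterion: 4^{6} ≡ 1 (mod 13). Since this equals 1, 4 is a QR.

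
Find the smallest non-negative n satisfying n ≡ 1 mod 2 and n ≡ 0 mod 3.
M = 2 × 3 = 6. M₁ = 3, y₁ ≡ 1 mod 2. M₂ = 2, y₂ ≡ 2 mod 3. n = 1×3×1 + 0×2×2 ≡ 3 mod 6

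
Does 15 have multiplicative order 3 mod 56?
Powers of 15 mod 56: 15^1≡15, 15^2≡1. Already 15^2≡1, so the order is 2 < 3. No, the actual order is 2.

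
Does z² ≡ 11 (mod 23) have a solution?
By Euler's criterion: 11^{11} ≡ 22 (mod 23). Since this equals -1 (≡ 22), 11 is not a QR.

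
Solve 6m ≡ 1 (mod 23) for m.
Since 23 is prime, by Fermat 6^(-1) ≡ 6^{21} ≡ 4 (mod 23). Verify: 6 × 4 = 24 ≡ 1 (mod 23)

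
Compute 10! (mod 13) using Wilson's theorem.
(12)! = (10)! × (11) × (12) ≡ -1 (mod 13). So (10)! ≡ -1 × [(12)(11)]^(-1) ≡ 6 (mod 13)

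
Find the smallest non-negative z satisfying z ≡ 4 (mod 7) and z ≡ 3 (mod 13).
M = 7 × 13 = 91. M₁ = 13, y₁ ≡ 6 (mod 7). M₂ = 7, y₂ ≡ 2 (mod 13). z = 4×13×6 + 3×7×2 ≡ 81 (mod 91)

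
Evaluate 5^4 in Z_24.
5^{4} = 625 ≡ 1 (mod 24)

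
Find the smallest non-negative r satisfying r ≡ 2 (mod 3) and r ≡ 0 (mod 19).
M = 3 × 19 = 57. M₁ = 19, y₁ ≡ 1 (mod 3). M₂ = 3, y₂ ≡ 13 (mod 19). r = 2×19×1 + 0×3×13 ≡ 38 (mod 57)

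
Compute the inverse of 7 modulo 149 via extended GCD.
Extended GCD: 7(64) + 149(-3) = 1. So 7^(-1) ≡ 64 (mod 149). Verify: 7 × 64 = 448 ≡ 1 (mod 149)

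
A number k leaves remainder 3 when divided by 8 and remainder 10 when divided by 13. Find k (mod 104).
M = 8 × 13 = 104. M₁ = 13, y₁ ≡ 5 (mod 8). M₂ = 8, y₂ ≡ 5 (mod 13). k = 3×13×5 + 10×8×5 ≡ 75 (mod 104)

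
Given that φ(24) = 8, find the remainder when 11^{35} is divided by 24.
By Euler: 11^{8} ≡ 1 mod 24 since gcd(11, 24) = 1. 35 = 4×8 + 3. So 11^{35} ≡ 11^{3} ≡ 11 mod 24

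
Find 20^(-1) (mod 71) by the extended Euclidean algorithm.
Extended GCD: 20(32) + 71(-9) = 1. So 20^(-1) ≡ 32 (mod 71). Verify: 20 × 32 = 640 ≡ 1 (mod 71)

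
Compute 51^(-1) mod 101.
Since 101 is prime, by Fermat 51^(-1) ≡ 51^{99} ≡ 2 mod 101. Verify: 51 × 2 = 102 ≡ 1 mod 101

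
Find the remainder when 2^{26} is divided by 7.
By Fermat: 2^{6} ≡ 1 (mod 7). 26 = 4×6 + 2. So 2^{26} ≡ 2^{2} ≡ 4 (mod 7)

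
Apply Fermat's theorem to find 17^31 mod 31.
By Fermat: 17^{30} ≡ 1 mod 31. So 17^{31} = 17^{30} · 17^{1} ≡ 17^{1} ≡ 17 mod 31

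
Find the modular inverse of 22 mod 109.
Since 109 is prime, by Fermat 22^(-1) ≡ 22^{107} ≡ 5 mod 109. Verify: 22 × 5 = 110 ≡ 1 mod 109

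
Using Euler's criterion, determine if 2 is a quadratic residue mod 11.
By Euler's criterion: 2^{5} ≡ 10 (mod 11). Since this equals -1 (≡ 10), 2 is not a QR.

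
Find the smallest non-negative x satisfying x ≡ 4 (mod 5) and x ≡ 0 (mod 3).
M = 5 × 3 = 15. M₁ = 3, y₁ ≡ 2 (mod 5). M₂ = 5, y₂ ≡ 2 (mod 3). x = 4×3×2 + 0×5×2 ≡ 9 (mod 15)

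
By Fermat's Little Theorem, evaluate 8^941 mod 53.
By Fermat: 8^{52} ≡ 1 (mod 53). 941 ≡ 5 (mod 52). So 8^{941} ≡ 8^{5} ≡ 14 (mod 53)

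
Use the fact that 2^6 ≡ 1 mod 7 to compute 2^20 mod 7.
By Fermat: 2^{6} ≡ 1 mod 7. 20 = 3×6 + 2. So 2^{20} ≡ 2^{2} ≡ 4 mod 7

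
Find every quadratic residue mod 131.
Squares in Z_131*: {1, 3, 4, 5, 7, 9, 11, 12, 13, 15, 16, 20, 21, 25, 27, 28, 33, 34, 35, 36, 38, 39, 41, 43, 44, 45, 46, 48, 49, 52, 53, 55, 58, 59, 60, 61, 62, 63, 64, 65, 74, 75, 77, 80, 81, 84, 89, 91, 94, 99, 100, 101, 102, 105, 107, 108, 109, 112, 113, 114, 117, 121, 123, 125, 129}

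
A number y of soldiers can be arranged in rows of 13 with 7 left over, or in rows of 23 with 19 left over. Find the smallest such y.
M = 13 × 23 = 299. M₁ = 23, y₁ ≡ 4 (mod 13). M₂ = 13, y₂ ≡ 16 (mod 23). y = 7×23×4 + 19×13×16 ≡ 111 (mod 299)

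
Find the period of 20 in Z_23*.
Powers of 20 mod 23: 20^1≡20, 20^2≡9, 20^3≡19, 20^4≡12, 20^5≡10, 20^6≡16, 20^7≡21, 20^8≡6, 20^9≡5, 20^10≡8, 20^11≡22, 20^12≡3, 20^13≡14, 20^14≡4, 20^15≡11, 20^16≡13, 20^17≡7, 20^18≡2, 20^19≡17, 20^20≡18, 20^21≡15, 20^22≡1. ord_23(20) = 22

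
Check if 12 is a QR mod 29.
By Euler's criterion: 12^{14} ≡ 28 mod 29. Since this equals -1 (≡ 28), 12 is not a QR.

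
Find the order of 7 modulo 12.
Powers of 7 mod 12: 7^1≡7, 7^2≡1. ord_12(7) = 2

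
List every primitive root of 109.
There are φ(108) = 36 primitive roots mod 109: {6, 10, 11, 13, 14, 18, 24, 30, 37, 39, 40, 42, 44, 47, 50, 51, 52, 53, 56, 57, 58, 59, 62, 65, 67, 69, 70, 72, 79, 85, 91, 95, 96, 98, 99, 103}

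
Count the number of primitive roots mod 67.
Number of primitive roots mod 67 = φ(p-1) = φ(66) = 20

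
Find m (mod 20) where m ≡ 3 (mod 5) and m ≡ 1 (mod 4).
M = 5 × 4 = 20. M₁ = 4, y₁ ≡ 4 (mod 5). M₂ = 5, y₂ ≡ 1 (mod 4). m = 3×4×4 + 1×5×1 ≡ 13 (mod 20)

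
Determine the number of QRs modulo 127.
For prime 127, there are (p-1)/2 = (127-1)/2 = 63 quadratic residues (excluding 0).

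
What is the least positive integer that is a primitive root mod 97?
g = 5. For each prime q|96: 5^{48}≡96, 5^{32}≡35, none ≡ 1, so ord_97(5) = 96 and 5 is a primitive root.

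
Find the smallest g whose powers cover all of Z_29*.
g = 2. Powers: [2, 4, 8, 16, 3, 6, 12, ...] generates all 28 non-zero residues.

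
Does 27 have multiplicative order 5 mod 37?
Powers of 27 mod 37: 27^1≡27, 27^2≡26, 27^3≡36, 27^4≡10, 27^5≡11, 27^6≡1. 27^5≡11≢1, so ord ≠ 5. No, the actual order is 6.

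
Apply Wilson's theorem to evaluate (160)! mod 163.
(162)! = (160)! × (161) × (162) ≡ -1 mod 163. So (160)! ≡ -1 × [(162)(161)]^(-1) ≡ 81 mod 163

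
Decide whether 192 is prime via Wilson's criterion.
(191)! mod 192 = 0. Since 0 ≢ -1 mod 192, 192 is not prime.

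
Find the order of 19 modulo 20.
Powers of 19 mod 20: 19^1≡19, 19^2≡1. Order = 2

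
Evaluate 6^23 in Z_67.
By repeated squaring mod 67: 6^{1}≡6, 6^{2}≡36, 6^{4}≡23, 6^{8}≡60, 6^{16}≡49. Then 6^{23} = 6^{16+4+2+1} ≡ 49 × 23 × 36 × 6 ≡ 21 mod 67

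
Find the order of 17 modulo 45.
Powers of 17 mod 45: 17^1≡17, 17^2≡19, 17^3≡8, 17^4≡1. Order = 4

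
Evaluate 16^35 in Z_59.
By repeated squaring mod 59: 16^{1}≡16, 16^{2}≡20, 16^{4}≡46, 16^{8}≡51, 16^{16}≡5, 16^{32}≡25. Then 16^{35} = 16^{32+2+1} ≡ 25 × 20 × 16 ≡ 35 mod 59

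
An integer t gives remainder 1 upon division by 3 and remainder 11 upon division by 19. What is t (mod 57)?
M = 3 × 19 = 57. M₁ = 19, y₁ ≡ 1 (mod 3). M₂ = 3, y₂ ≡ 13 (mod 19). t = 1×19×1 + 11×3×13 ≡ 49 (mod 57)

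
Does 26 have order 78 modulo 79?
26^{39} ≡ 1 (mod 79) and 39 < 78, so ord_79(26) = 39 ≠ 78 and 26 is not a primitive root.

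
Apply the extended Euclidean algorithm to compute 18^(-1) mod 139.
Extended GCD: 18(-54) + 139(7) = 1. So 18^(-1) ≡ -54 ≡ 85 mod 139. Verify: 18 × 85 = 1530 ≡ 1 mod 139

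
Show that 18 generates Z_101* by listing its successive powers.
18^1, 18^2, ..., 18^{100} mod 101: [18, 21, 75, 37, 60, 70, 48, 56, 99, 65, 59, 52, 27, 82, 62, 5, 90, 4, 72, 84, 98, 47, 38, 78, 91, 22, 93, 58, 34, 6, 7, 25, 46, 20, 57, 16, 86, 33, 89, 87, 51, 9, 61, 88, 69, 30, 35, 24, 28, 100, 83, 80, 26, 64, 41, 31, 53, 45, 2, 36, 42, 49, 74, 19, 39, 96, 11, 97, 29, 17, 3, 54, 63, 23, 10, 79, 8, 43, 67, 95, 94, 76, 55, 81, 44, 85, 15, 68, 12, 14, 50, 92, 40, 13, 32, 71, 66, 77, 73, 1]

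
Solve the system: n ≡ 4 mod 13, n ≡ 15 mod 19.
M = 13 × 19 = 247. M₁ = 19, y₁ ≡ 11 mod 13. M₂ = 13, y₂ ≡ 3 mod 19. n = 4×19×11 + 15×13×3 ≡ 186 mod 247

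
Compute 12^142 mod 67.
Using Fermat: 12^{66} ≡ 1 (mod 67). 142 ≡ 10 (mod 66). So 12^{142} ≡ 12^{10} ≡ 36 (mod 67)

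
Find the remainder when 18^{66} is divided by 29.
By Fermat: 18^{28} ≡ 1 (mod 29). 66 = 2×28 + 10. So 18^{66} ≡ 18^{10} ≡ 22 (mod 29)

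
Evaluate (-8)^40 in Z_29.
Using Fermat: (-8)^{28} ≡ 1 (mod 29). 40 ≡ 12 (mod 28). So (-8)^{40} ≡ (-8)^{12} ≡ 24 (mod 29)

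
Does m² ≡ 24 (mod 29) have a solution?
By Euler's criterion: 24^{14} ≡ 1 (mod 29). Since this equals 1, 24 is a QR.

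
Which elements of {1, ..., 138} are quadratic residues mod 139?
QRs mod 139: {1, 4, 5, 6, 7, 9, 11, 13, 16, 20, 24, 25, 28, 29, 30, 31, 34, 35, 36, 37, 38, 41, 42, 44, 45, 46, 47, 49, 51, 52, 54, 55, 57, 63, 64, 65, 66, 67, 69, 71, 77, 78, 79, 80, 81, 83, 86, 89, 91, 96, 99, 100, 106, 107, 112, 113, 116, 117, 118, 120, 121, 122, 124, 125, 127, 129, 131, 136, 137}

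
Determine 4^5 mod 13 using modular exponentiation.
By repeated squaring (mod 13): 4^{1}≡4, 4^{2}≡3, 4^{4}≡9. Then 4^{5} = 4^{4+1} ≡ 9 × 4 ≡ 10 (mod 13)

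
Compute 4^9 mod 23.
By repeated squaring mod 23: 4^{1}≡4, 4^{2}≡16, 4^{4}≡3, 4^{8}≡9. Then 4^{9} = 4^{8+1} ≡ 9 × 4 ≡ 13 mod 23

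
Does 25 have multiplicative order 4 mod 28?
Powers of 25 mod 28: 25^1≡25, 25^2≡9, 25^3≡1. Already 25^3≡1, so the order is 3 < 4. No, the actual order is 3.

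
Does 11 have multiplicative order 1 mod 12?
Powers of 11 mod 12: 11^1≡11, 11^2≡1. 11^1≡11≢1, so ord ≠ 1. No, the actual order is 2.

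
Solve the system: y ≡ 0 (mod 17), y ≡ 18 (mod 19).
M = 17 × 19 = 323. M₁ = 19, y₁ ≡ 9 (mod 17). M₂ = 17, y₂ ≡ 9 (mod 19). y = 0×19×9 + 18×17×9 ≡ 170 (mod 323)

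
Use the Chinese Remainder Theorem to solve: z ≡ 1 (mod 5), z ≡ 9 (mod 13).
M = 5 × 13 = 65. M₁ = 13, y₁ ≡ 2 (mod 5). M₂ = 5, y₂ ≡ 8 (mod 13). z = 1×13×2 + 9×5×8 ≡ 61 (mod 65)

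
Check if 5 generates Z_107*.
ord_107(5) divides 106. For each prime q|106: 5^{53}≡106, 5^{2}≡25, none ≡ 1. So 5 has order 106 and is a primitive root mod 107.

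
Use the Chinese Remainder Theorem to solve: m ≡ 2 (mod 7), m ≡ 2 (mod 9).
M = 7 × 9 = 63. M₁ = 9, y₁ ≡ 4 (mod 7). M₂ = 7, y₂ ≡ 4 (mod 9). m = 2×9×4 + 2×7×4 ≡ 2 (mod 63)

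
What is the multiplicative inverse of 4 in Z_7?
Since 7 is prime, by Fermat 4^(-1) ≡ 4^{5} ≡ 2 (mod 7). Verify: 4 × 2 = 8 ≡ 1 (mod 7)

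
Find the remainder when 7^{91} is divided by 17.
By Fermat: 7^{16} ≡ 1 (mod 17). 91 = 5×16 + 11. So 7^{91} ≡ 7^{11} ≡ 14 (mod 17)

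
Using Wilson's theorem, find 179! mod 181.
(180)! = (179)! × (180) ≡ -1 (mod 181). So (179)! ≡ -1 × (180)^(-1) ≡ (-1)×(-1) = 1 (mod 181)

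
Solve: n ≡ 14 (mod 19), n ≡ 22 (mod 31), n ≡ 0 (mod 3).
M = 19 × 31 × 3 = 1767. M₁ = 93, y₁ ≡ 9 (mod 19). M₂ = 57, y₂ ≡ 6 (mod 31). M₃ = 589, y₃ ≡ 1 (mod 3). n = 14×93×9 + 22×57×6 + 0×589×1 ≡ 1572 (mod 1767)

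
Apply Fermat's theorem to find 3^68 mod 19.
By Fermat: 3^{18} ≡ 1 mod 19. 68 = 3×18 + 14. So 3^{68} ≡ 3^{14} ≡ 4 mod 19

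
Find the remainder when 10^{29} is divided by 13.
By Fermat: 10^{12} ≡ 1 (mod 13). 29 = 2×12 + 5. So 10^{29} ≡ 10^{5} ≡ 4 (mod 13)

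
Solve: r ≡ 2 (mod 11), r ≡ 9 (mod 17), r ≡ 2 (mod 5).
M = 11 × 17 × 5 = 935. M₁ = 85, y₁ ≡ 7 (mod 11). M₂ = 55, y₂ ≡ 13 (mod 17). M₃ = 187, y₃ ≡ 3 (mod 5). r = 2×85×7 + 9×55×13 + 2×187×3 ≡ 332 (mod 935)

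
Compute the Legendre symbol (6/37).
(6/37) = 6^{18} mod 37 = -1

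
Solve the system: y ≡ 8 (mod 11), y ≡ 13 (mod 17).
M = 11 × 17 = 187. M₁ = 17, y₁ ≡ 2 (mod 11). M₂ = 11, y₂ ≡ 14 (mod 17). y = 8×17×2 + 13×11×14 ≡ 30 (mod 187)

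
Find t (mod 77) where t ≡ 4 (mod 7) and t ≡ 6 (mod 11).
M = 7 × 11 = 77. M₁ = 11, y₁ ≡ 2 (mod 7). M₂ = 7, y₂ ≡ 8 (mod 11). t = 4×11×2 + 6×7×8 ≡ 39 (mod 77)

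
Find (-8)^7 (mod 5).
Using Fermat: (-8)^{4} ≡ 1 (mod 5). 7 ≡ 3 (mod 4). So (-8)^{7} ≡ (-8)^{3} ≡ 3 (mod 5)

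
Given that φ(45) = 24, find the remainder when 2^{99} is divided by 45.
By Euler: 2^{24} ≡ 1 mod 45 since gcd(2, 45) = 1. 99 = 4×24 + 3. So 2^{99} ≡ 2^{3} ≡ 8 mod 45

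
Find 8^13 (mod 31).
By repeated squaring (mod 31): 8^{1}≡8, 8^{2}≡2, 8^{4}≡4, 8^{8}≡16. Then 8^{13} = 8^{8+4+1} ≡ 16 × 4 × 8 ≡ 16 (mod 31)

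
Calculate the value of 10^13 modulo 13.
Using Fermat: 10^{12} ≡ 1 (mod 13). 13 ≡ 1 (mod 12). So 10^{13} ≡ 10^{1} ≡ 10 (mod 13)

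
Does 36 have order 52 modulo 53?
36^{13} ≡ 1 mod 53 and 13 < 52, so ord_53(36) = 13 ≠ 52 and 36 is not a primitive root.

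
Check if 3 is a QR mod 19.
By Euler's criterion: 3^{9} ≡ 18 mod 19. Since this equals -1 (≡ 18), 3 is not a QR.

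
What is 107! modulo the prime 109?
(108)! = (107)! × (108) ≡ -1 (mod 109). So (107)! ≡ -1 × (108)^(-1) ≡ (-1)×(-1) = 1 (mod 109)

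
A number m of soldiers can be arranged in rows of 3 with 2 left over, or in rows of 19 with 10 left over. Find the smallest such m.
M = 3 × 19 = 57. M₁ = 19, y₁ ≡ 1 mod 3. M₂ = 3, y₂ ≡ 13 mod 19. m = 2×19×1 + 10×3×13 ≡ 29 mod 57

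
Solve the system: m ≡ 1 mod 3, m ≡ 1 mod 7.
M = 3 × 7 = 21. M₁ = 7, y₁ ≡ 1 mod 3. M₂ = 3, y₂ ≡ 5 mod 7. m = 1×7×1 + 1×3×5 ≡ 1 mod 21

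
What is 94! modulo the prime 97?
(96)! = (94)! × (95) × (96) ≡ -1 mod 97. So (94)! ≡ -1 × [(96)(95)]^(-1) ≡ 48 mod 97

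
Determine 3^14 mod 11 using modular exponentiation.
Using Fermat: 3^{10} ≡ 1 mod 11. 14 ≡ 4 mod 10. So 3^{14} ≡ 3^{4} ≡ 4 mod 11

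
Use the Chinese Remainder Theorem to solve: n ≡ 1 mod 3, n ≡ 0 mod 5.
M = 3 × 5 = 15. M₁ = 5, y₁ ≡ 2 mod 3. M₂ = 3, y₂ ≡ 2 mod 5. n = 1×5×2 + 0×3×2 ≡ 10 mod 15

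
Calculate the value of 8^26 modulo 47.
By repeated squaring (mod 47): 8^{1}≡8, 8^{2}≡17, 8^{4}≡7, 8^{8}≡2, 8^{16}≡4. Then 8^{26} = 8^{16+8+2} ≡ 4 × 2 × 17 ≡ 42 (mod 47)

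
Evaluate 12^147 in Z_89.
Using Fermat: 12^{88} ≡ 1 (mod 89). 147 ≡ 59 (mod 88). So 12^{147} ≡ 12^{59} ≡ 37 (mod 89)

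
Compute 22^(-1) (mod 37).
Since 37 is prime, by Fermat 22^(-1) ≡ 22^{35} ≡ 32 (mod 37). Verify: 22 × 32 = 704 ≡ 1 (mod 37)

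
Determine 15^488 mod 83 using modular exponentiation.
Using Fermat: 15^{82} ≡ 1 (mod 83). 488 ≡ 78 (mod 82). So 15^{488} ≡ 15^{78} ≡ 33 (mod 83)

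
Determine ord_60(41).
Powers of 41 mod 60: 41^1≡41, 41^2≡1. ord_60(41) = 2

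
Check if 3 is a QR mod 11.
By Euler's criterion: 3^{5} ≡ 1 (mod 11). Since this equals 1, 3 is a QR.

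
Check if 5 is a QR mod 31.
By Euler's criterion: 5^{15} ≡ 1 (mod 31). Since this equals 1, 5 is a QR.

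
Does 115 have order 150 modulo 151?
ord_151(115) divides 150. For each prime q|150: 115^{75}≡150, 115^{50}≡118, 115^{30}≡8, none ≡ 1. So 115 has order 150 and is a primitive root mod 151.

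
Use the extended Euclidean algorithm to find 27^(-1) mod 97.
Extended GCD: 27(18) + 97(-5) = 1. So 27^(-1) ≡ 18 (mod 97). Verify: 27 × 18 = 486 ≡ 1 (mod 97)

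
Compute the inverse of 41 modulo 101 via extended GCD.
Extended GCD: 41(-32) + 101(13) = 1. So 41^(-1) ≡ -32 ≡ 69 (mod 101). Verify: 41 × 69 = 2829 ≡ 1 (mod 101)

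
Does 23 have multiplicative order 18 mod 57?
Powers of 23 mod 57: 23^1≡23, 23^2≡16, 23^3≡26, 23^4≡28, 23^5≡17, 23^6≡49, 23^7≡44, 23^8≡43, 23^9≡20, 23^10≡4, 23^11≡35, 23^12≡7, 23^13≡47, 23^14≡55, 23^15≡11, 23^16≡25, 23^17≡5, 23^18≡1. First k with 23^k≡1 is k=18. Yes, ord_57(23) = 18.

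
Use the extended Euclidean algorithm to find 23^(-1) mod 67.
Extended GCD: 23(-32) + 67(11) = 1. So 23^(-1) ≡ -32 ≡ 35 (mod 67). Verify: 23 × 35 = 805 ≡ 1 (mod 67)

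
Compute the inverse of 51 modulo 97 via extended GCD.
Extended GCD: 51(-19) + 97(10) = 1. So 51^(-1) ≡ -19 ≡ 78 (mod 97). Verify: 51 × 78 = 3978 ≡ 1 (mod 97)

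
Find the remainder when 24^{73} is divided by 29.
By Fermat: 24^{28} ≡ 1 mod 29. 73 = 2×28 + 17. So 24^{73} ≡ 24^{17} ≡ 20 mod 29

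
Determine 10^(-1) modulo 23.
Since 23 is prime, by Fermat 10^(-1) ≡ 10^{21} ≡ 7 mod 23. Verify: 10 × 7 = 70 ≡ 1 mod 23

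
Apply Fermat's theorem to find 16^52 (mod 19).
By Fermat: 16^{18} ≡ 1 (mod 19). 52 = 2×18 + 16. So 16^{52} ≡ 16^{16} ≡ 17 (mod 19)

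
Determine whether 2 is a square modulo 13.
By Euler's criterion: 2^{6} ≡ 12 mod 13. Since this equals -1 (≡ 12), 2 is not a QR.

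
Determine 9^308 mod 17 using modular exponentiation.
Using Fermat: 9^{16} ≡ 1 mod 17. 308 ≡ 4 mod 16. So 9^{308} ≡ 9^{4} ≡ 16 mod 17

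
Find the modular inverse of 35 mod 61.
Since 61 is prime, by Fermat 35^(-1) ≡ 35^{59} ≡ 7 mod 61. Verify: 35 × 7 = 245 ≡ 1 mod 61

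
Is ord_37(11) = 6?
Powers of 11 mod 37: 11^1≡11, 11^2≡10, 11^3≡36, 11^4≡26, 11^5≡27, 11^6≡1. First k with 11^k≡1 is k=6. Yes, ord_37(11) = 6.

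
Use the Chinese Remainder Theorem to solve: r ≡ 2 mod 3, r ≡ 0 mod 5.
M = 3 × 5 = 15. M₁ = 5, y₁ ≡ 2 mod 3. M₂ = 3, y₂ ≡ 2 mod 5. r = 2×5×2 + 0×3×2 ≡ 5 mod 15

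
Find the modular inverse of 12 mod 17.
Since 17 is prime, by Fermat 12^(-1) ≡ 12^{15} ≡ 10 (mod 17). Verify: 12 × 10 = 120 ≡ 1 (mod 17)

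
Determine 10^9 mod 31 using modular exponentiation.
By repeated squaring (mod 31): 10^{1}≡10, 10^{2}≡7, 10^{4}≡18, 10^{8}≡14. Then 10^{9} = 10^{8+1} ≡ 14 × 10 ≡ 16 (mod 31)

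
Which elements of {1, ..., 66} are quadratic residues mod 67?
Quadratic residues modulo 67: {1, 4, 6, 9, 10, 14, 15, 16, 17, 19, 21, 22, 23, 24, 25, 26, 29, 33, 35, 36, 37, 39, 40, 47, 49, 54, 55, 56, 59, 60, 62, 64, 65}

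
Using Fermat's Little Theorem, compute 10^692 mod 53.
By Fermat: 10^{52} ≡ 1 mod 53. 692 ≡ 16 mod 52. So 10^{692} ≡ 10^{16} ≡ 46 mod 53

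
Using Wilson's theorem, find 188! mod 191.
(190)! = (188)! × (189) × (190) ≡ -1 mod 191. So (188)! ≡ -1 × [(190)(189)]^(-1) ≡ 95 mod 191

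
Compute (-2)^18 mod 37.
By repeated squaring (mod 37): (-2)^{1}≡35, (-2)^{2}≡4, (-2)^{4}≡16, (-2)^{8}≡34, (-2)^{16}≡9. Then (-2)^{18} = (-2)^{16+2} ≡ 9 × 4 ≡ 36 (mod 37)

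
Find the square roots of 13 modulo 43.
The square roots of 13 mod 43 are 23 and 20. Verify: 23² = 529 ≡ 13 mod 43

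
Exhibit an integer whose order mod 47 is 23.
2 has order 23 mod 47 since 2^{23} ≡ 1 mod 47 and no smaller power works.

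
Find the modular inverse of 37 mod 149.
Since 149 is prime, by Fermat 37^(-1) ≡ 37^{147} ≡ 145 mod 149. Verify: 37 × 145 = 5365 ≡ 1 mod 149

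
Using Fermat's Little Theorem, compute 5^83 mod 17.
By Fermat: 5^{16} ≡ 1 mod 17. 83 = 5×16 + 3. So 5^{83} ≡ 5^{3} ≡ 6 mod 17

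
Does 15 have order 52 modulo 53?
15^{13} ≡ 1 mod 53 and 13 < 52, so ord_53(15) = 13 ≠ 52 and 15 is not a primitive root.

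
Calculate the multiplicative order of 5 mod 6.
Powers of 5 mod 6: 5^1≡5, 5^2≡1. Order = 2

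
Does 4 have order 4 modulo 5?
4^{2} ≡ 1 (mod 5) and 2 < 4, so ord_5(4) = 2 ≠ 4 and 4 is not a primitive root.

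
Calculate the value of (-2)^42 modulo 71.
By repeated squaring mod 71: (-2)^{1}≡69, (-2)^{2}≡4, (-2)^{4}≡16, (-2)^{8}≡43, (-2)^{16}≡3, (-2)^{32}≡9. Then (-2)^{42} = (-2)^{32+8+2} ≡ 9 × 43 × 4 ≡ 57 mod 71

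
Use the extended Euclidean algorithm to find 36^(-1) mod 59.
Extended GCD: 36(-18) + 59(11) = 1. So 36^(-1) ≡ -18 ≡ 41 (mod 59). Verify: 36 × 41 = 1476 ≡ 1 (mod 59)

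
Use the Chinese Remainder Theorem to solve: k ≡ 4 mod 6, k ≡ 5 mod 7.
M = 6 × 7 = 42. M₁ = 7, y₁ ≡ 1 mod 6. M₂ = 6, y₂ ≡ 6 mod 7. k = 4×7×1 + 5×6×6 ≡ 40 mod 42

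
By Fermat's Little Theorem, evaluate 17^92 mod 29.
By Fermat: 17^{28} ≡ 1 (mod 29). 92 = 3×28 + 8. So 17^{92} ≡ 17^{8} ≡ 1 (mod 29)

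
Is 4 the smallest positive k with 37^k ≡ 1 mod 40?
Powers of 37 mod 40: 37^1≡37, 37^2≡9, 37^3≡13, 37^4≡1. First k with 37^k≡1 is k=4. Yes, ord_40(37) = 4.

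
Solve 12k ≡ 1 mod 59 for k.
Since 59 is prime, by Fermat 12^(-1) ≡ 12^{57} ≡ 5 mod 59. Verify: 12 × 5 = 60 ≡ 1 mod 59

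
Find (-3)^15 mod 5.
Using Fermat: (-3)^{4} ≡ 1 mod 5. 15 ≡ 3 mod 4. So (-3)^{15} ≡ (-3)^{3} ≡ 3 mod 5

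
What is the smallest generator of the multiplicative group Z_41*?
g = 6. Powers: [6, 36, 11, 25, 27, 39, 29, 10, ...] generates all 40 non-zero residues.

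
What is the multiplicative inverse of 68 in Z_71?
Since 71 is prime, by Fermat 68^(-1) ≡ 68^{69} ≡ 47 (mod 71). Verify: 68 × 47 = 3196 ≡ 1 (mod 71)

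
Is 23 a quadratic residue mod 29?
By Euler's criterion: 23^{14} ≡ 1 (mod 29). Since this equals 1, 23 is a QR.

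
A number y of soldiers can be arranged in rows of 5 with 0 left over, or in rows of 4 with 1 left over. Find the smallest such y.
M = 5 × 4 = 20. M₁ = 4, y₁ ≡ 4 (mod 5). M₂ = 5, y₂ ≡ 1 (mod 4). y = 0×4×4 + 1×5×1 ≡ 5 (mod 20)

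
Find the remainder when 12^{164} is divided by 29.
By Fermat: 12^{28} ≡ 1 (mod 29). 164 = 5×28 + 24. So 12^{164} ≡ 12^{24} ≡ 1 (mod 29)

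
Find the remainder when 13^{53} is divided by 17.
By Fermat: 13^{16} ≡ 1 mod 17. 53 = 3×16 + 5. So 13^{53} ≡ 13^{5} ≡ 13 mod 17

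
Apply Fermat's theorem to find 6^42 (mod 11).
By Fermat: 6^{10} ≡ 1 (mod 11). 42 = 4×10 + 2. So 6^{42} ≡ 6^{2} ≡ 3 (mod 11)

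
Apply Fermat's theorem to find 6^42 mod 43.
By Fermat's Little Theorem, 6^{42} ≡ 1 mod 43 since 43 is prime and gcd(6, 43) = 1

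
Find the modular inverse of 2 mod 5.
Since 5 is prime, by Fermat 2^(-1) ≡ 2^{3} ≡ 3 mod 5. Verify: 2 × 3 = 6 ≡ 1 mod 5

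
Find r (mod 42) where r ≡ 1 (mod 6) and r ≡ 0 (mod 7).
M = 6 × 7 = 42. M₁ = 7, y₁ ≡ 1 (mod 6). M₂ = 6, y₂ ≡ 6 (mod 7). r = 1×7×1 + 0×6×6 ≡ 7 (mod 42)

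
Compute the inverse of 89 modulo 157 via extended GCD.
Extended GCD: 89(30) + 157(-17) = 1. So 89^(-1) ≡ 30 mod 157. Verify: 89 × 30 = 2670 ≡ 1 mod 157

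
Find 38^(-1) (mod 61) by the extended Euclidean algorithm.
Extended GCD: 38(-8) + 61(5) = 1. So 38^(-1) ≡ -8 ≡ 53 (mod 61). Verify: 38 × 53 = 2014 ≡ 1 (mod 61)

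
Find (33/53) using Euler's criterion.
(33/53) = 33^{26} mod 53 = -1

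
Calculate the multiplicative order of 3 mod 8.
Powers of 3 mod 8: 3^1≡3, 3^2≡1. So the order of 3 is 2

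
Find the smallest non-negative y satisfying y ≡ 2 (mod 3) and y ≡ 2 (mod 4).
M = 3 × 4 = 12. M₁ = 4, y₁ ≡ 1 (mod 3). M₂ = 3, y₂ ≡ 3 (mod 4). y = 2×4×1 + 2×3×3 ≡ 2 (mod 12)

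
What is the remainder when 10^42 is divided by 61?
By repeated squaring (mod 61): 10^{1}≡10, 10^{2}≡39, 10^{4}≡57, 10^{8}≡16, 10^{16}≡12, 10^{32}≡22. Then 10^{42} = 10^{32+8+2} ≡ 22 × 16 × 39 ≡ 3 (mod 61)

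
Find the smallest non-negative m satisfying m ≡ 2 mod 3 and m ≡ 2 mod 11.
M = 3 × 11 = 33. M₁ = 11, y₁ ≡ 2 mod 3. M₂ = 3, y₂ ≡ 4 mod 11. m = 2×11×2 + 2×3×4 ≡ 2 mod 33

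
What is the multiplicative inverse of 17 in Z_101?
Since 101 is prime, by Fermat 17^(-1) ≡ 17^{99} ≡ 6 mod 101. Verify: 17 × 6 = 102 ≡ 1 mod 101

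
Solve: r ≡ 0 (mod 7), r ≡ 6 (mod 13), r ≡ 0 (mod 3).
M = 7 × 13 × 3 = 273. M₁ = 39, y₁ ≡ 2 (mod 7). M₂ = 21, y₂ ≡ 5 (mod 13). M₃ = 91, y₃ ≡ 1 (mod 3). r = 0×39×2 + 6×21×5 + 0×91×1 ≡ 84 (mod 273)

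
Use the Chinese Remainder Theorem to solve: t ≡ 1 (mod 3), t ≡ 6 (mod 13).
M = 3 × 13 = 39. M₁ = 13, y₁ ≡ 1 (mod 3). M₂ = 3, y₂ ≡ 9 (mod 13). t = 1×13×1 + 6×3×9 ≡ 19 (mod 39)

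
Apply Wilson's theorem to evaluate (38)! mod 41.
(40)! = (38)! × (39) × (40) ≡ -1 (mod 41). So (38)! ≡ -1 × [(40)(39)]^(-1) ≡ 20 (mod 41)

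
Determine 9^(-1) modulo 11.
Since 11 is prime, by Fermat 9^(-1) ≡ 9^{9} ≡ 5 (mod 11). Verify: 9 × 5 = 45 ≡ 1 (mod 11)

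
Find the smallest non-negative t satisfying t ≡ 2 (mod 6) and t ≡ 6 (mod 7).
M = 6 × 7 = 42. M₁ = 7, y₁ ≡ 1 (mod 6). M₂ = 6, y₂ ≡ 6 (mod 7). t = 2×7×1 + 6×6×6 ≡ 20 (mod 42)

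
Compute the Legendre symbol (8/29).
(8/29) = 8^{14} mod 29 = -1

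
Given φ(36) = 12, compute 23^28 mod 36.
By Euler: 23^{12} ≡ 1 (mod 36) since gcd(23, 36) = 1. 28 = 2×12 + 4. So 23^{28} ≡ 23^{4} ≡ 13 (mod 36)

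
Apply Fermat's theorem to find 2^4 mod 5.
By Fermat's Little Theorem, 2^{4} ≡ 1 mod 5 since 5 is prime and gcd(2, 5) = 1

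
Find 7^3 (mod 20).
7^{3} = 343 ≡ 3 (mod 20)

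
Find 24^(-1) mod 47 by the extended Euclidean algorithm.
Extended GCD: 24(2) + 47(-1) = 1. So 24^(-1) ≡ 2 mod 47. Verify: 24 × 2 = 48 ≡ 1 mod 47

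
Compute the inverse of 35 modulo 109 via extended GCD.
Extended GCD: 35(-28) + 109(9) = 1. So 35^(-1) ≡ -28 ≡ 81 (mod 109). Verify: 35 × 81 = 2835 ≡ 1 (mod 109)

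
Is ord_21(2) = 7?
Powers of 2 mod 21: 2^1≡2, 2^2≡4, 2^3≡8, 2^4≡16, 2^5≡11, 2^6≡1. Already 2^6≡1, so the order is 6 < 7. No, the actual order is 6.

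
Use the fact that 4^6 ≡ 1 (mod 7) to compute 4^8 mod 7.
By Fermat: 4^{6} ≡ 1 (mod 7). So 4^{8} = 4^{6} · 4^{2} ≡ 4^{2} ≡ 2 (mod 7)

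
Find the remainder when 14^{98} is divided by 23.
By Fermat: 14^{22} ≡ 1 mod 23. 98 = 4×22 + 10. So 14^{98} ≡ 14^{10} ≡ 18 mod 23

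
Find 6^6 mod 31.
By repeated squaring mod 31: 6^{1}≡6, 6^{2}≡5, 6^{4}≡25. Then 6^{6} = 6^{4+2} ≡ 25 × 5 ≡ 1 mod 31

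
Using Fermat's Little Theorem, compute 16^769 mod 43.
By Fermat: 16^{42} ≡ 1 mod 43. 769 ≡ 13 mod 42. So 16^{769} ≡ 16^{13} ≡ 35 mod 43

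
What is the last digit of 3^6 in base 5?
Using Fermat: 3^{4} ≡ 1 (mod 5). 6 ≡ 2 (mod 4). So 3^{6} ≡ 3^{2} ≡ 4 (mod 5)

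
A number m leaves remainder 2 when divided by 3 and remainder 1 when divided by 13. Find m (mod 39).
M = 3 × 13 = 39. M₁ = 13, y₁ ≡ 1 (mod 3). M₂ = 3, y₂ ≡ 9 (mod 13). m = 2×13×1 + 1×3×9 ≡ 14 (mod 39)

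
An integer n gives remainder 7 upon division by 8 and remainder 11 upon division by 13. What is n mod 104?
M = 8 × 13 = 104. M₁ = 13, y₁ ≡ 5 mod 8. M₂ = 8, y₂ ≡ 5 mod 13. n = 7×13×5 + 11×8×5 ≡ 63 mod 104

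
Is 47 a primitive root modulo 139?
47^{69} ≡ 1 (mod 139) and 69 < 138, so ord_139(47) = 69 ≠ 138 and 47 is not a primitive root.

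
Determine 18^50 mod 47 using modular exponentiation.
Using Fermat: 18^{46} ≡ 1 (mod 47). 50 ≡ 4 (mod 46). So 18^{50} ≡ 18^{4} ≡ 25 (mod 47)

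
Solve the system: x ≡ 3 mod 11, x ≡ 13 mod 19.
M = 11 × 19 = 209. M₁ = 19, y₁ ≡ 7 mod 11. M₂ = 11, y₂ ≡ 7 mod 19. x = 3×19×7 + 13×11×7 ≡ 146 mod 209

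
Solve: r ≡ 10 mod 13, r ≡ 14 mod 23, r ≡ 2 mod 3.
M = 13 × 23 × 3 = 897. M₁ = 69, y₁ ≡ 10 mod 13. M₂ = 39, y₂ ≡ 13 mod 23. M₃ = 299, y₃ ≡ 2 mod 3. r = 10×69×10 + 14×39×13 + 2×299×2 ≡ 842 mod 897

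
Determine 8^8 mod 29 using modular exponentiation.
By repeated squaring mod 29: 8^{1}≡8, 8^{2}≡6, 8^{4}≡7, 8^{8}≡20. So 8^{8} ≡ 20 mod 29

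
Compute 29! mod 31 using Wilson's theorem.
(30)! = (29)! × (30) ≡ -1 mod 31. So (29)! ≡ -1 × (30)^(-1) ≡ (-1)×(-1) = 1 mod 31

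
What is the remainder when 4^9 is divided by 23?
By repeated squaring mod 23: 4^{1}≡4, 4^{2}≡16, 4^{4}≡3, 4^{8}≡9. Then 4^{9} = 4^{8+1} ≡ 9 × 4 ≡ 13 mod 23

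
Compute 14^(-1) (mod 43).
Since 43 is prime, by Fermat 14^(-1) ≡ 14^{41} ≡ 40 (mod 43). Verify: 14 × 40 = 560 ≡ 1 (mod 43)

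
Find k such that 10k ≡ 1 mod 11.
Since 11 is prime, by Fermat 10^(-1) ≡ 10^{9} ≡ 10 mod 11. Verify: 10 × 10 = 100 ≡ 1 mod 11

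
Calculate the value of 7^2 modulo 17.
7^{2} = 49 ≡ 15 mod 17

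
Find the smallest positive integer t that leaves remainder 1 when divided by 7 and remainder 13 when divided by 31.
M = 7 × 31 = 217. M₁ = 31, y₁ ≡ 5 mod 7. M₂ = 7, y₂ ≡ 9 mod 31. t = 1×31×5 + 13×7×9 ≡ 106 mod 217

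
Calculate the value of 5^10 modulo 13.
By repeated squaring mod 13: 5^{1}≡5, 5^{2}≡12, 5^{4}≡1, 5^{8}≡1. Then 5^{10} = 5^{8+2} ≡ 1 × 12 ≡ 12 mod 13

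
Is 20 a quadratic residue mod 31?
By Euler's criterion: 20^{15} ≡ 1 (mod 31). Since this equals 1, 20 is a QR.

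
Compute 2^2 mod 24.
2^{2} = 4 ≡ 4 (mod 24)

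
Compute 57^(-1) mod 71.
Since 71 is prime, by Fermat 57^(-1) ≡ 57^{69} ≡ 5 mod 71. Verify: 57 × 5 = 285 ≡ 1 mod 71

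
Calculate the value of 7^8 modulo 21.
By repeated squaring (mod 21): 7^{1}≡7, 7^{2}≡7, 7^{4}≡7, 7^{8}≡7. So 7^{8} ≡ 7 (mod 21)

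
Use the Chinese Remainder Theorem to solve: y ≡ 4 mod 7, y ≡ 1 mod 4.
M = 7 × 4 = 28. M₁ = 4, y₁ ≡ 2 mod 7. M₂ = 7, y₂ ≡ 3 mod 4. y = 4×4×2 + 1×7×3 ≡ 25 mod 28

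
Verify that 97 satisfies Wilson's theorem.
(96)! mod 97 = 96. Since this equals -1 (mod 97), Wilson confirms 97 is prime.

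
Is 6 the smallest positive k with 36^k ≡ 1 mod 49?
Powers of 36 mod 49: 36^1≡36, 36^2≡22, 36^3≡8, 36^4≡43, 36^5≡29, 36^6≡15, 36^7≡1. 36^6≡15≢1, so ord ≠ 6. No, the actual order is 7.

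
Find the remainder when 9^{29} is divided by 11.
By Fermat: 9^{10} ≡ 1 mod 11. 29 = 2×10 + 9. So 9^{29} ≡ 9^{9} ≡ 5 mod 11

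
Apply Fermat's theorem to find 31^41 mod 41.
By Fermat: 31^{40} ≡ 1 mod 41. So 31^{41} = 31^{40} · 31^{1} ≡ 31^{1} ≡ 31 mod 41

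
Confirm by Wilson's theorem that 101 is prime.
(100)! mod 101 = 100. Since this equals -1 (mod 101), Wilson confirms 101 is prime.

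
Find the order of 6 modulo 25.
Powers of 6 mod 25: 6^1≡6, 6^2≡11, 6^3≡16, 6^4≡21, 6^5≡1. So the order of 6 is 5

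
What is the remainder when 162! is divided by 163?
By Wilson's theorem, (162)! ≡ -1 ≡ 162 (mod 163)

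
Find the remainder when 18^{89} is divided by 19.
By Fermat: 18^{18} ≡ 1 mod 19. 89 = 4×18 + 17. So 18^{89} ≡ 18^{17} ≡ 18 mod 19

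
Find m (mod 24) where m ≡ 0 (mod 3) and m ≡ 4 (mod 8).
M = 3 × 8 = 24. M₁ = 8, y₁ ≡ 2 (mod 3). M₂ = 3, y₂ ≡ 3 (mod 8). m = 0×8×2 + 4×3×3 ≡ 12 (mod 24)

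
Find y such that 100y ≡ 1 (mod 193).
Since 193 is prime, by Fermat 100^(-1) ≡ 100^{191} ≡ 83 (mod 193). Verify: 100 × 83 = 8300 ≡ 1 (mod 193)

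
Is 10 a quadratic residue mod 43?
By Euler's criterion: 10^{21} ≡ 1 mod 43. Since this equals 1, 10 is a QR.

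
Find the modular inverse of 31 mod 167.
Since 167 is prime, by Fermat 31^(-1) ≡ 31^{165} ≡ 97 mod 167. Verify: 31 × 97 = 3007 ≡ 1 mod 167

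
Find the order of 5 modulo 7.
Powers of 5 mod 7: 5^1≡5, 5^2≡4, 5^3≡6, 5^4≡2, 5^5≡3, 5^6≡1. Order = 6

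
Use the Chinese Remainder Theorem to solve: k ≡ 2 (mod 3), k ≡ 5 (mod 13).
M = 3 × 13 = 39. M₁ = 13, y₁ ≡ 1 (mod 3). M₂ = 3, y₂ ≡ 9 (mod 13). k = 2×13×1 + 5×3×9 ≡ 5 (mod 39)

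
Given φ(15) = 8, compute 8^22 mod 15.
By Euler: 8^{8} ≡ 1 mod 15 since gcd(8, 15) = 1. 22 = 2×8 + 6. So 8^{22} ≡ 8^{6} ≡ 4 mod 15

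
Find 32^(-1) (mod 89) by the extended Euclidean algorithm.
Extended GCD: 32(-25) + 89(9) = 1. So 32^(-1) ≡ -25 ≡ 64 (mod 89). Verify: 32 × 64 = 2048 ≡ 1 (mod 89)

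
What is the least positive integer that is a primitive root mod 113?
g = 3. For each prime q|112: 3^{56}≡112, 3^{16}≡49, none ≡ 1, so ord_113(3) = 112 and 3 is a primitive root.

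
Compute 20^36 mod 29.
Using Fermat: 20^{28} ≡ 1 (mod 29). 36 ≡ 8 (mod 28). So 20^{36} ≡ 20^{8} ≡ 20 (mod 29)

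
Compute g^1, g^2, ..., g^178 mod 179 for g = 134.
134^1, 134^2, ..., 134^{178} mod 179: [134, 56, 165, 93, 111, 17, 130, 57, 120, 149, 97, 110, 62, 74, 71, 27, 38, 80, 159, 5, 133, 101, 109, 107, 18, 85, 113, 106, 63, 29, 127, 13, 131, 12, 176, 135, 11, 42, 79, 25, 128, 147, 8, 177, 90, 67, 28, 172, 136, 145, 98, 65, 118, 60, 164, 138, 55, 31, 37, 125, 103, 19, 40, 169, 92, 156, 140, 144, 143, 9, 132, 146, 53, 121, 104, 153, 96, 155, 6, 88, 157, 95, 21, 129, 102, 64, 163, 4, 178, 45, 123, 14, 86, 68, 162, 49, 122, 59, 30, 82, 69, 117, 105, 108, 152, 141, 99, 20, 174, 46, 78, 70, 72, 161, 94, 66, 73, 116, 150, 52, 166, 48, 167, 3, 44, 168, 137, 100, 154, 51, 32, 171, 2, 89, 112, 151, 7, 43, 34, 81, 114, 61, 119, 15, 41, 124, 148, 142, 54, 76, 160, 139, 10, 87, 23, 39, 35, 36, 170, 47, 33, 126, 58, 75, 26, 83, 24, 173, 91, 22, 84, 158, 50, 77, 115, 16, 175, 1]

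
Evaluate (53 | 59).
(53/59) = 53^{29} mod 59 = 1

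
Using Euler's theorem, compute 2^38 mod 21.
By Euler: 2^{12} ≡ 1 mod 21 since gcd(2, 21) = 1. 38 = 3×12 + 2. So 2^{38} ≡ 2^{2} ≡ 4 mod 21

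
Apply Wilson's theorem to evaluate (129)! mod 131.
(130)! = (129)! × (130) ≡ -1 (mod 131). So (129)! ≡ -1 × (130)^(-1) ≡ (-1)×(-1) = 1 (mod 131)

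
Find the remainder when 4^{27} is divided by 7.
By Fermat: 4^{6} ≡ 1 (mod 7). 27 = 4×6 + 3. So 4^{27} ≡ 4^{3} ≡ 1 (mod 7)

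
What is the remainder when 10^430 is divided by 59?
Using Fermat: 10^{58} ≡ 1 mod 59. 430 ≡ 24 mod 58. So 10^{430} ≡ 10^{24} ≡ 12 mod 59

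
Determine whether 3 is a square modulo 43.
By Euler's criterion: 3^{21} ≡ 42 mod 43. Since this equals -1 (≡ 42), 3 is not a QR.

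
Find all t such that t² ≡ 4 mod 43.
The square roots of 4 mod 43 are 41 and 2. Verify: 41² = 1681 ≡ 4 mod 43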